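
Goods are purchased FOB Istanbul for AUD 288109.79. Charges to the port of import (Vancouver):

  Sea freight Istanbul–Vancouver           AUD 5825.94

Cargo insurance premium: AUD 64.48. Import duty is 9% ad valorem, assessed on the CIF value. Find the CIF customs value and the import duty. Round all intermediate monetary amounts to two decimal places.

CIF = FOB price + freight + insurance
CIF = 288109.79 + 5825.94 + 64.48 = 294000.21
Import duty = 294000.21 × 9% = 26460.02

CIF value: AUD 294000.21; import duty: AUD 26460.02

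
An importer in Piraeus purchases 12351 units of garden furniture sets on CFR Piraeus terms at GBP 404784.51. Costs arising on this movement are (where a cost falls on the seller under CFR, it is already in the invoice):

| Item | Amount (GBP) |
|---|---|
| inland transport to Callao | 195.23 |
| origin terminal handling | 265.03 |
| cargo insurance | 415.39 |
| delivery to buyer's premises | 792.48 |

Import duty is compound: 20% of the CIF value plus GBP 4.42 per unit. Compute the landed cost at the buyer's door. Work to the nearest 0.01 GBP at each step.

CFR: the seller pays costs through ocean freight to the destination port, but not insurance.
Already in the invoice (seller's account under CFR): inland to port, origin terminal — exclude.
CIF value = CFR price + insurance = 404784.51 + 415.39 = 405199.90
Ad valorem component: 405199.90 × 20% = 81039.98
Specific component: 12351 × 4.42 = 54591.42
Import duty = 81039.98 + 54591.42 = 135631.40
Buyer bears: insurance 415.39 + delivery 792.48 + duty 135631.40 = 136839.27
Landed cost = invoice 404784.51 + 136839.27 = 541623.78

Total landed cost: GBP 541623.78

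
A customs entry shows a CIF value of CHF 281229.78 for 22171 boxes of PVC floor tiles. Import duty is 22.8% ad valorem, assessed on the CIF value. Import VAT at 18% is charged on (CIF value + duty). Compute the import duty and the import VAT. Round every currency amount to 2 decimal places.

Import duty: CHF 64120.39; import VAT: CHF 62163.03

Import duty = 281229.78 × 22.8% = 64120.39
VAT base = CIF + duty = 281229.78 + 64120.39 = 345350.17
Import VAT = 345350.17 × 18% = 62163.03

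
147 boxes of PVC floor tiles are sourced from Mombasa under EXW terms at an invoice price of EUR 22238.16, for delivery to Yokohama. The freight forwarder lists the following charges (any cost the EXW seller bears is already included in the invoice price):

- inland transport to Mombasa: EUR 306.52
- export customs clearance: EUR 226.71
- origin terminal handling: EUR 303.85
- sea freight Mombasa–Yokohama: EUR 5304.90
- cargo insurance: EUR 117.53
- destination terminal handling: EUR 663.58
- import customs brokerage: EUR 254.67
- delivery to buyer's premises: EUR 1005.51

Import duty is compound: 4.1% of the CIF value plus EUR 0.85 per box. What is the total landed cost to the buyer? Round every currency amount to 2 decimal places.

EXW: the seller makes goods available at their premises; the buyer bears all onward costs.
CIF value = EXW price + inland to port + export clearance + origin terminal + freight + insurance = 22238.16 + 306.52 + 226.71 + 303.85 + 5304.90 + 117.53 = 28497.67
Ad valorem component: 28497.67 × 4.1% = 1168.40
Specific component: 147 × 0.85 = 124.95
Import duty = 1168.40 + 124.95 = 1293.35
Buyer bears: inland to port 306.52 + export clearance 226.71 + origin terminal 303.85 + freight 5304.90 + insurance 117.53 + destination terminal 663.58 + brokerage 254.67 + delivery 1005.51 + duty 1293.35 = 9476.62
Landed cost = invoice 22238.16 + 9476.62 = 31714.78

Total landed cost: EUR 31714.78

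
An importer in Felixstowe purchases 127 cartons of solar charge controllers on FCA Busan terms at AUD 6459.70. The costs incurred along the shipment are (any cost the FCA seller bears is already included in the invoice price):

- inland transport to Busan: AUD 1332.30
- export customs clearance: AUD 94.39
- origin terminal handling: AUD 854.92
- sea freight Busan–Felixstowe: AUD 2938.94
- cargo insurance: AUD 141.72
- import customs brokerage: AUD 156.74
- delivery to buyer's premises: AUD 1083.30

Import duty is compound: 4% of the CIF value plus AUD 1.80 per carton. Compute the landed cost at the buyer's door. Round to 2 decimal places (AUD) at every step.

Total landed cost: AUD 12279.73

FCA: the seller delivers export-cleared goods to the carrier; the buyer bears costs from that point.
Already in the invoice (seller's account under FCA): inland to port, export clearance — exclude.
CIF value = FCA price + origin terminal + freight + insurance = 6459.70 + 854.92 + 2938.94 + 141.72 = 10395.28
Ad valorem component: 10395.28 × 4% = 415.81
Specific component: 127 × 1.80 = 228.60
Import duty = 415.81 + 228.60 = 644.41
Buyer bears: origin terminal 854.92 + freight 2938.94 + insurance 141.72 + brokerage 156.74 + delivery 1083.30 + duty 644.41 = 5820.03
Landed cost = invoice 6459.70 + 5820.03 = 12279.73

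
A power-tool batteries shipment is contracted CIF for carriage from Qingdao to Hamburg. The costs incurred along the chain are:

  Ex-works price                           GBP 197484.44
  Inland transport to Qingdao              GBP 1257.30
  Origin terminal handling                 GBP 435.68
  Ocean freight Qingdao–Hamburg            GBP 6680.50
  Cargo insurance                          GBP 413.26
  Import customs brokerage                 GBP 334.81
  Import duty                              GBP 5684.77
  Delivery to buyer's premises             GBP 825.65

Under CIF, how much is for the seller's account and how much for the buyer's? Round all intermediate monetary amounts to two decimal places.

Seller: GBP 206271.18; buyer: GBP 6845.23

CIF: the seller pays costs through ocean freight and marine insurance to the destination port.
Seller's account: goods 197484.44 + inland to port 1257.30 + origin terminal 435.68 + freight 6680.50 + insurance 413.26 = 206271.18
Buyer's account: brokerage 334.81 + duty 5684.77 + delivery 825.65 = 6845.23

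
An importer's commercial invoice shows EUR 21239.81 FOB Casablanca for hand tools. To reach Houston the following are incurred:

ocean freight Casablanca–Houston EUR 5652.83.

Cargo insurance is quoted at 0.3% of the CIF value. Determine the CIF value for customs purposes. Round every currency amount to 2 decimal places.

Let C be the CIF value. C = FOB price + freight + 0.3% × C
C − 0.3% × C = 21239.81 + 5652.83
0.997 × C = 26892.64
C = 26892.64 / 0.997 = 26973.56
Insurance premium = 0.3% × 26973.56 = 80.92

CIF value: EUR 26973.56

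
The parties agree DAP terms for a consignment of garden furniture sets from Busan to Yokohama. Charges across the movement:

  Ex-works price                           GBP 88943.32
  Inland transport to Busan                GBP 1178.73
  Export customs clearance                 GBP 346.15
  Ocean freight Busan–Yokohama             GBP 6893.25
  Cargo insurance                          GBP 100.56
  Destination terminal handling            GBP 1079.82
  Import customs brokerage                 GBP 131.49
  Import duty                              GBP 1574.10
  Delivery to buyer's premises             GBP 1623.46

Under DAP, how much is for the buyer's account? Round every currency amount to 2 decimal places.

DAP: the seller bears all costs to the named destination except import duty and clearance.
Seller's account: goods 88943.32 + inland to port 1178.73 + export clearance 346.15 + freight 6893.25 + insurance 100.56 + destination terminal 1079.82 + delivery 1623.46 = 100165.29
Buyer's account: brokerage 131.49 + duty 1574.10 = 1705.59

Buyer's account: GBP 1705.59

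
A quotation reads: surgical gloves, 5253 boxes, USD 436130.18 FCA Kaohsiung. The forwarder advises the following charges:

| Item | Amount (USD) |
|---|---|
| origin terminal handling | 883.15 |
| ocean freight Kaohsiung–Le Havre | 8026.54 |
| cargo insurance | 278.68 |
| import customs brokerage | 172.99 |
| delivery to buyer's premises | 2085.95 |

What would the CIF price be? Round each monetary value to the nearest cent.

Not relevant to the conversion: delivery, brokerage — on the buyer under both terms; not part of either seller's price.
From FCA to CIF, the seller additionally bears: origin terminal, freight, insurance.
CIF price = 436130.18 + 883.15 + 8026.54 + 278.68 = 445318.55

CIF price: USD 445318.55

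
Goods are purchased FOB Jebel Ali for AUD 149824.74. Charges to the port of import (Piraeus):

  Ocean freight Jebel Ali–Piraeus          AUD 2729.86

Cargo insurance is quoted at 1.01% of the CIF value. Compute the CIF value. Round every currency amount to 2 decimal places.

Let C be the CIF value. C = FOB price + freight + 1.01% × C
C − 1.01% × C = 149824.74 + 2729.86
0.9899 × C = 152554.60
C = 152554.60 / 0.9899 = 154111.12
Insurance premium = 1.01% × 154111.12 = 1556.52

CIF value: AUD 154111.12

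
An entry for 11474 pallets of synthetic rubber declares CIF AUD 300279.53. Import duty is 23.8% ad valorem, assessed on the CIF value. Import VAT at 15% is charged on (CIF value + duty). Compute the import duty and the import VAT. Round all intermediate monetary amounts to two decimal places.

Import duty = 300279.53 × 23.8% = 71466.53
VAT base = CIF + duty = 300279.53 + 71466.53 = 371746.06
Import VAT = 371746.06 × 15% = 55761.91

Import duty: AUD 71466.53; import VAT: AUD 55761.91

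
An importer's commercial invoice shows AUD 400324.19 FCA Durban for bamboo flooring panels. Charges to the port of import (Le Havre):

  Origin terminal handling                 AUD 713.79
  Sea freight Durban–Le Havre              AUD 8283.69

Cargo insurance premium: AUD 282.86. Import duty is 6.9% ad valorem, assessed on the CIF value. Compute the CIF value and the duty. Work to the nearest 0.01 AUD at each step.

CIF = FCA price + pre-shipment costs + freight + insurance
CIF = 400324.19 + 713.79 + 8283.69 + 282.86 = 409604.53
Import duty = 409604.53 × 6.9% = 28262.71

CIF value: AUD 409604.53; import duty: AUD 28262.71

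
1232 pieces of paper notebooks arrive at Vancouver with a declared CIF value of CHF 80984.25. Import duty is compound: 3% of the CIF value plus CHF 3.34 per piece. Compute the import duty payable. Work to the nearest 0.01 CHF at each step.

Ad valorem component: 80984.25 × 3% = 2429.53
Specific component: 1232 × 3.34 = 4114.88
Import duty = 2429.53 + 4114.88 = 6544.41

Import duty: CHF 6544.41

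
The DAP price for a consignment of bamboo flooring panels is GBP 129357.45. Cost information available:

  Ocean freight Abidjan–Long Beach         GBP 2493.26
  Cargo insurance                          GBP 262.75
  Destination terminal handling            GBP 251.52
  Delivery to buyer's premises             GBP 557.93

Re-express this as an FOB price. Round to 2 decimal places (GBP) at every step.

FOB price: GBP 125791.99

From DAP to FOB, the seller no longer bears: freight, insurance, destination terminal, delivery.
FOB price = 129357.45 − 2493.26 − 262.75 − 251.52 − 557.93 = 125791.99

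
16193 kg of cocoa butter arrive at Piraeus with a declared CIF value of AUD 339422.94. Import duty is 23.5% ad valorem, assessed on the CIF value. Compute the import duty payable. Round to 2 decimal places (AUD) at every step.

Import duty = 339422.94 × 23.5% = 79764.39

Import duty: AUD 79764.39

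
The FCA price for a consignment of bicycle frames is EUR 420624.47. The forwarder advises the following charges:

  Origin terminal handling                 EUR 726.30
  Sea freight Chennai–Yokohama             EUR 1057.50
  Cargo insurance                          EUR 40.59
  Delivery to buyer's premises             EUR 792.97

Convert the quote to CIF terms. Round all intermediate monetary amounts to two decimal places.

Not relevant to the conversion: delivery — on the buyer under both terms; not part of either seller's price.
From FCA to CIF, the seller additionally bears: origin terminal, freight, insurance.
CIF price = 420624.47 + 726.30 + 1057.50 + 40.59 = 422448.86

CIF price: EUR 422448.86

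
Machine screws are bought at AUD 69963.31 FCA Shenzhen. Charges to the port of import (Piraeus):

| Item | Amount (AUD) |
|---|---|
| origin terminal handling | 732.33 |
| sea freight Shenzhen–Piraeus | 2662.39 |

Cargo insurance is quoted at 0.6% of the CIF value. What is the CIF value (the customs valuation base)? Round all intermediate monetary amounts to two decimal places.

Let C be the CIF value. C = FCA price + pre-shipment costs + freight + 0.6% × C
C − 0.6% × C = 69963.31 + 732.33 + 2662.39
0.994 × C = 73358.03
C = 73358.03 / 0.994 = 73800.84
Insurance premium = 0.6% × 73800.84 = 442.81

CIF value: AUD 73800.84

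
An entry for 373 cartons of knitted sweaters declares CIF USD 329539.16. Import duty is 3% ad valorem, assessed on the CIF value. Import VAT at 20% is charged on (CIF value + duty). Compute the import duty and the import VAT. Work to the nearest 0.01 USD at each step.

Import duty = 329539.16 × 3% = 9886.17
VAT base = CIF + duty = 329539.16 + 9886.17 = 339425.33
Import VAT = 339425.33 × 20% = 67885.07

Import duty: USD 9886.17; import VAT: USD 67885.07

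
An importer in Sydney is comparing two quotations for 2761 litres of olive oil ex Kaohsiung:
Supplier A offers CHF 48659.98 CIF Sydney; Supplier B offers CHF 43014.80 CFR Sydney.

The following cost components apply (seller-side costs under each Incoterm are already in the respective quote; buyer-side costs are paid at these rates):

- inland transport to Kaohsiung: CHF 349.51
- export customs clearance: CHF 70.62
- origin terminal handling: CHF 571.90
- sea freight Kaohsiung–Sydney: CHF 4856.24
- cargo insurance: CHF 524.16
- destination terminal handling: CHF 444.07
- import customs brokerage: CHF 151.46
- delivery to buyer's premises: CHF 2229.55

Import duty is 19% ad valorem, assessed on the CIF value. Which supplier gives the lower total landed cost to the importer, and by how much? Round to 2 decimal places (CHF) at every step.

Supplier B is cheaper by CHF 6094.02

Supplier A (CIF):
The CIF price already equals the CIF value: 48659.98
Import duty = 48659.98 × 19% = 9245.40
Buyer bears (A): 444.07 + 151.46 + 2229.55 = 2825.08
Landed cost (A) = invoice 48659.98 + 2825.08 + duty 9245.40 = 60730.46
Supplier B (CFR):
CIF value = CFR price + insurance = 43014.80 + 524.16 = 43538.96
Import duty = 43538.96 × 19% = 8272.40
Buyer bears (B): 524.16 + 444.07 + 151.46 + 2229.55 = 3349.24
Landed cost (B) = invoice 43014.80 + 3349.24 + duty 8272.40 = 54636.44
Difference = |60730.46 − 54636.44| = 6094.02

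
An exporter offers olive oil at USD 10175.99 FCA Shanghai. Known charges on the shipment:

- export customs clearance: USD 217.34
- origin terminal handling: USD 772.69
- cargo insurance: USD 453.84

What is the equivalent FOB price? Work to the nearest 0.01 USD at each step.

Not relevant to the conversion: export clearance — on the seller under both FCA and FOB; already in the FCA price and stays in the FOB price. insurance — on the buyer under both terms; not part of either seller's price.
From FCA to FOB, the seller additionally bears: origin terminal.
FOB price = 10175.99 + 772.69 = 10948.68

FOB price: USD 10948.68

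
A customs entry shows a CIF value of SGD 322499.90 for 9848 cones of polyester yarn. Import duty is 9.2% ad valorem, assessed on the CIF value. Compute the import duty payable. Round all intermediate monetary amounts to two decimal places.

Import duty: SGD 29669.99

Import duty = 322499.90 × 9.2% = 29669.99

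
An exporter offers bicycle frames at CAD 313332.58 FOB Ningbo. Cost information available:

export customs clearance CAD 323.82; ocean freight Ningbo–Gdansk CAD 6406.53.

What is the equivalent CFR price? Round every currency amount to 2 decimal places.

CFR price: CAD 319739.11

Not relevant to the conversion: export clearance — on the seller under both FOB and CFR; already in the FOB price and stays in the CFR price.
From FOB to CFR, the seller additionally bears: freight.
CFR price = 313332.58 + 6406.53 = 319739.11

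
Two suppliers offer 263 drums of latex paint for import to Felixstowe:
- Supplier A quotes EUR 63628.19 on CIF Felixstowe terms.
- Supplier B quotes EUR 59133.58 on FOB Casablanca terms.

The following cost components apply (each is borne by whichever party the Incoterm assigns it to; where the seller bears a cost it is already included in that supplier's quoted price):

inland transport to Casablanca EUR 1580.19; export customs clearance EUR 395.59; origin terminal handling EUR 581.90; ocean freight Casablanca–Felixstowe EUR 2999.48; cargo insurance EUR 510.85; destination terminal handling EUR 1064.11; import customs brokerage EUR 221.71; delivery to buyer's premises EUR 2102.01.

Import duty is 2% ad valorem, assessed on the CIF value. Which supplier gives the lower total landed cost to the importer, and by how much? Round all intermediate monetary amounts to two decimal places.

Supplier A (CIF):
The CIF price already equals the CIF value: 63628.19
Import duty = 63628.19 × 2% = 1272.56
Buyer bears (A): 1064.11 + 221.71 + 2102.01 = 3387.83
Landed cost (A) = invoice 63628.19 + 3387.83 + duty 1272.56 = 68288.58
Supplier B (FOB):
CIF value = FOB price + freight + insurance = 59133.58 + 2999.48 + 510.85 = 62643.91
Import duty = 62643.91 × 2% = 1252.88
Buyer bears (B): 2999.48 + 510.85 + 1064.11 + 221.71 + 2102.01 = 6898.16
Landed cost (B) = invoice 59133.58 + 6898.16 + duty 1252.88 = 67284.62
Difference = |68288.58 − 67284.62| = 1003.96

Supplier B is cheaper by EUR 1003.96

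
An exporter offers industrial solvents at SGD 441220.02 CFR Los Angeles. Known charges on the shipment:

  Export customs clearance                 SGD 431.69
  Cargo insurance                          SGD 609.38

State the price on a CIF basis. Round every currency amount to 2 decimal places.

CIF price: SGD 441829.40

Not relevant to the conversion: export clearance — on the seller under both CFR and CIF; already in the CFR price and stays in the CIF price.
From CFR to CIF, the seller additionally bears: insurance.
CIF price = 441220.02 + 609.38 = 441829.40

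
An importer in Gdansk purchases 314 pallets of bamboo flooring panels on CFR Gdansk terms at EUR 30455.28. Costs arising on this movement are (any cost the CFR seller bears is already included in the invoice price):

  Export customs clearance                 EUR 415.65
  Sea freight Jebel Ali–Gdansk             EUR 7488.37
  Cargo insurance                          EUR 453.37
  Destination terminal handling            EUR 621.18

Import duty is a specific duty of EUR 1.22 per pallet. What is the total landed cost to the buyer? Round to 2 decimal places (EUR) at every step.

CFR: the seller pays costs through ocean freight to the destination port, but not insurance.
Already in the invoice (seller's account under CFR): export clearance, freight — exclude.
CIF value = CFR price + insurance = 30455.28 + 453.37 = 30908.65
Import duty = 314 × 1.22 = 383.08
Buyer bears: insurance 453.37 + destination terminal 621.18 + duty 383.08 = 1457.63
Landed cost = invoice 30455.28 + 1457.63 = 31912.91

Total landed cost: EUR 31912.91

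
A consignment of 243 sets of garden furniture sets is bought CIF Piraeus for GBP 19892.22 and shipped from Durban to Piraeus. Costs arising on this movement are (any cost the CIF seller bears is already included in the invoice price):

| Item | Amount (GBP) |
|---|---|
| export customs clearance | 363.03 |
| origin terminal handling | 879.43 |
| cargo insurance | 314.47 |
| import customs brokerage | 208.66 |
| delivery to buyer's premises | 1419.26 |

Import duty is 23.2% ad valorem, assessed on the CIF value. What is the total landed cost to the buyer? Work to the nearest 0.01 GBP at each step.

Total landed cost: GBP 26135.14

CIF: the seller pays costs through ocean freight and marine insurance to the destination port.
Already in the invoice (seller's account under CIF): export clearance, origin terminal, insurance — exclude.
The CIF price already equals the CIF value: 19892.22
Import duty = 19892.22 × 23.2% = 4615.00
Buyer bears: brokerage 208.66 + delivery 1419.26 + duty 4615.00 = 6242.92
Landed cost = invoice 19892.22 + 6242.92 = 26135.14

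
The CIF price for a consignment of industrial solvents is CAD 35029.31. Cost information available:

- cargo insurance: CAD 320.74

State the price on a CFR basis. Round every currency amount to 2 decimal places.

From CIF to CFR, the seller no longer bears: insurance.
CFR price = 35029.31 − 320.74 = 34708.57

CFR price: CAD 34708.57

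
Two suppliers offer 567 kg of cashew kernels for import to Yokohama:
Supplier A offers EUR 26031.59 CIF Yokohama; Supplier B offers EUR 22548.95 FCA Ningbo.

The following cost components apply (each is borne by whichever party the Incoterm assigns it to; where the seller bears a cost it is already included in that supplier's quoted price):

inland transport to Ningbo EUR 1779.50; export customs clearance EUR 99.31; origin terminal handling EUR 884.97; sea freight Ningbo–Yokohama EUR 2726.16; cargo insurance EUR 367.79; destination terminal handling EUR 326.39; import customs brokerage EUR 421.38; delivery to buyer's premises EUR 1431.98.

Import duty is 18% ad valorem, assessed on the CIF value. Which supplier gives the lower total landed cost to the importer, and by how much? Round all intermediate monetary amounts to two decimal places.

Supplier A is cheaper by EUR 585.61

Supplier A (CIF):
The CIF price already equals the CIF value: 26031.59
Import duty = 26031.59 × 18% = 4685.69
Buyer bears (A): 326.39 + 421.38 + 1431.98 = 2179.75
Landed cost (A) = invoice 26031.59 + 2179.75 + duty 4685.69 = 32897.03
Supplier B (FCA):
CIF value = FCA price + origin terminal + freight + insurance = 22548.95 + 884.97 + 2726.16 + 367.79 = 26527.87
Import duty = 26527.87 × 18% = 4775.02
Buyer bears (B): 884.97 + 2726.16 + 367.79 + 326.39 + 421.38 + 1431.98 = 6158.67
Landed cost (B) = invoice 22548.95 + 6158.67 + duty 4775.02 = 33482.64
Difference = |32897.03 − 33482.64| = 585.61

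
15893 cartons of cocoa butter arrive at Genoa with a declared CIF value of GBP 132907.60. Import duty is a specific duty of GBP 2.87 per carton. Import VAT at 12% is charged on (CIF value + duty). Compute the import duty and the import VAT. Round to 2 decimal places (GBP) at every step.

Import duty: GBP 45612.91; import VAT: GBP 21422.46

Import duty = 15893 × 2.87 = 45612.91
VAT base = CIF + duty = 132907.60 + 45612.91 = 178520.51
Import VAT = 178520.51 × 12% = 21422.46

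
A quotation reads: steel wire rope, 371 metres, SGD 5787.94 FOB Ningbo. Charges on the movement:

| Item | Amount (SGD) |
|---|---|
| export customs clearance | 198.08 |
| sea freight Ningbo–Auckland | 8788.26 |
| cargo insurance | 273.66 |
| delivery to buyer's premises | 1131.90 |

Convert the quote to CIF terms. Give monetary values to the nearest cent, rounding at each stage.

CIF price: SGD 14849.86

Not relevant to the conversion: export clearance — on the seller under both FOB and CIF; already in the FOB price and stays in the CIF price. delivery — on the buyer under both terms; not part of either seller's price.
From FOB to CIF, the seller additionally bears: freight, insurance.
CIF price = 5787.94 + 8788.26 + 273.66 = 14849.86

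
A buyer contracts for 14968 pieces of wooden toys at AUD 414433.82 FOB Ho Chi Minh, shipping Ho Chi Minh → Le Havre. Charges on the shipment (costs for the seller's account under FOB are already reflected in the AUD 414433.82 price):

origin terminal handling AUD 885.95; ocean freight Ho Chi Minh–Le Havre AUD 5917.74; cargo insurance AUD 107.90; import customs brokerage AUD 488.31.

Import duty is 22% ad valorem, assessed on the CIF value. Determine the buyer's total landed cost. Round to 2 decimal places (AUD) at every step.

Total landed cost: AUD 513448.85

FOB: the seller bears costs until goods are on board at the origin port; the buyer bears freight, insurance and all costs thereafter.
Already in the invoice (seller's account under FOB): origin terminal — exclude.
CIF value = FOB price + freight + insurance = 414433.82 + 5917.74 + 107.90 = 420459.46
Import duty = 420459.46 × 22% = 92501.08
Buyer bears: freight 5917.74 + insurance 107.90 + brokerage 488.31 + duty 92501.08 = 99015.03
Landed cost = invoice 414433.82 + 99015.03 = 513448.85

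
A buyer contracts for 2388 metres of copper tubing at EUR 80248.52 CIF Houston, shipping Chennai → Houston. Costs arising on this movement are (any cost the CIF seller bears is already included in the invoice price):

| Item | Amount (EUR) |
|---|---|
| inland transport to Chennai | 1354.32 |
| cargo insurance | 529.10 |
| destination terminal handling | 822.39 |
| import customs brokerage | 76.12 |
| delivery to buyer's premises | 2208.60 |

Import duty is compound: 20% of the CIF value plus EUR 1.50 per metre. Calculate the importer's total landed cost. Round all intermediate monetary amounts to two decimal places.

CIF: the seller pays costs through ocean freight and marine insurance to the destination port.
Already in the invoice (seller's account under CIF): inland to port, insurance — exclude.
The CIF price already equals the CIF value: 80248.52
Ad valorem component: 80248.52 × 20% = 16049.70
Specific component: 2388 × 1.50 = 3582.00
Import duty = 16049.70 + 3582.00 = 19631.70
Buyer bears: destination terminal 822.39 + brokerage 76.12 + delivery 2208.60 + duty 19631.70 = 22738.81
Landed cost = invoice 80248.52 + 22738.81 = 102987.33

Total landed cost: EUR 102987.33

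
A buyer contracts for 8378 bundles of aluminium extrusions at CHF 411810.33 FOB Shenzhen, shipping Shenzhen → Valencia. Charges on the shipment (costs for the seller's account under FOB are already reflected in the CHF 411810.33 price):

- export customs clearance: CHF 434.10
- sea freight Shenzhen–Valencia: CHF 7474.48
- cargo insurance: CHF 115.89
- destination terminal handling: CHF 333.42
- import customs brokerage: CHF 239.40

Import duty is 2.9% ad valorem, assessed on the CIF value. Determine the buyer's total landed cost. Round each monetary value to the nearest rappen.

Total landed cost: CHF 432136.14

FOB: the seller bears costs until goods are on board at the origin port; the buyer bears freight, insurance and all costs thereafter.
Already in the invoice (seller's account under FOB): export clearance — exclude.
CIF value = FOB price + freight + insurance = 411810.33 + 7474.48 + 115.89 = 419400.70
Import duty = 419400.70 × 2.9% = 12162.62
Buyer bears: freight 7474.48 + insurance 115.89 + destination terminal 333.42 + brokerage 239.40 + duty 12162.62 = 20325.81
Landed cost = invoice 411810.33 + 20325.81 = 432136.14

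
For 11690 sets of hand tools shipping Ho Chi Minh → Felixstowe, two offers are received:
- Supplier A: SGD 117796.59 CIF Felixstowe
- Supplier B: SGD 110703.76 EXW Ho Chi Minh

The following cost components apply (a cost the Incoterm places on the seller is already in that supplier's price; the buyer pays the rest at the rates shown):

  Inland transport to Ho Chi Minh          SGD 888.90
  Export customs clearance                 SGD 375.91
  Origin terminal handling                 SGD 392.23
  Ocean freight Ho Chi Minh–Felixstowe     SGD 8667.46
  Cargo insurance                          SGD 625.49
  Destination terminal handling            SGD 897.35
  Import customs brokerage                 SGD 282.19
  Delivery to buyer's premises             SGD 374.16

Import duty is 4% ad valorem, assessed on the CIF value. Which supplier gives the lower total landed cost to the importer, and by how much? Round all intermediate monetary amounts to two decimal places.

Supplier A is cheaper by SGD 4011.45

Supplier A (CIF):
The CIF price already equals the CIF value: 117796.59
Import duty = 117796.59 × 4% = 4711.86
Buyer bears (A): 897.35 + 282.19 + 374.16 = 1553.70
Landed cost (A) = invoice 117796.59 + 1553.70 + duty 4711.86 = 124062.15
Supplier B (EXW):
CIF value = EXW price + inland to port + export clearance + origin terminal + freight + insurance = 110703.76 + 888.90 + 375.91 + 392.23 + 8667.46 + 625.49 = 121653.75
Import duty = 121653.75 × 4% = 4866.15
Buyer bears (B): 888.90 + 375.91 + 392.23 + 8667.46 + 625.49 + 897.35 + 282.19 + 374.16 = 12503.69
Landed cost (B) = invoice 110703.76 + 12503.69 + duty 4866.15 = 128073.60
Difference = |124062.15 − 128073.60| = 4011.45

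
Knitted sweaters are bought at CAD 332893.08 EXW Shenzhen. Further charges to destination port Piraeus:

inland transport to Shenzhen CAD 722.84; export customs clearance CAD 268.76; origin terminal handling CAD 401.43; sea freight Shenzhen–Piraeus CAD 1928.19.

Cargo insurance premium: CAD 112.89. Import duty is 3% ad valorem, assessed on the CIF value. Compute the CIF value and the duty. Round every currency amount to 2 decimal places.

CIF = EXW price + pre-shipment costs + freight + insurance
CIF = 332893.08 + 722.84 + 268.76 + 401.43 + 1928.19 + 112.89 = 336327.19
Import duty = 336327.19 × 3% = 10089.82

CIF value: CAD 336327.19; import duty: CAD 10089.82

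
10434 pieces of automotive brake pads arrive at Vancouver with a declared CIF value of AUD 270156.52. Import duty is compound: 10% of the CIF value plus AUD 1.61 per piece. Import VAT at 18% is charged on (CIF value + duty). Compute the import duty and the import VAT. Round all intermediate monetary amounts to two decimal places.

Import duty: AUD 43814.39; import VAT: AUD 56514.76

Ad valorem component: 270156.52 × 10% = 27015.65
Specific component: 10434 × 1.61 = 16798.74
Import duty = 27015.65 + 16798.74 = 43814.39
VAT base = CIF + duty = 270156.52 + 43814.39 = 313970.91
Import VAT = 313970.91 × 18% = 56514.76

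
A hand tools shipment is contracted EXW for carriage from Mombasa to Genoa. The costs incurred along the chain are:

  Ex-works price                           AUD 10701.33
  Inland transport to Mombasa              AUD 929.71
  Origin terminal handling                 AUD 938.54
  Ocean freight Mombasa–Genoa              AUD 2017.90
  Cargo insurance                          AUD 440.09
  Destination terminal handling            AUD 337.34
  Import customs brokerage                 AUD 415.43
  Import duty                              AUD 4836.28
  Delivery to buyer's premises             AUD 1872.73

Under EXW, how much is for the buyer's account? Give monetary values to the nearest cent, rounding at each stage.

Buyer's account: AUD 11788.02

EXW: the seller makes goods available at their premises; the buyer bears all onward costs.
Seller's account: goods 10701.33 = 10701.33
Buyer's account: inland to port 929.71 + origin terminal 938.54 + freight 2017.90 + insurance 440.09 + destination terminal 337.34 + brokerage 415.43 + duty 4836.28 + delivery 1872.73 = 11788.02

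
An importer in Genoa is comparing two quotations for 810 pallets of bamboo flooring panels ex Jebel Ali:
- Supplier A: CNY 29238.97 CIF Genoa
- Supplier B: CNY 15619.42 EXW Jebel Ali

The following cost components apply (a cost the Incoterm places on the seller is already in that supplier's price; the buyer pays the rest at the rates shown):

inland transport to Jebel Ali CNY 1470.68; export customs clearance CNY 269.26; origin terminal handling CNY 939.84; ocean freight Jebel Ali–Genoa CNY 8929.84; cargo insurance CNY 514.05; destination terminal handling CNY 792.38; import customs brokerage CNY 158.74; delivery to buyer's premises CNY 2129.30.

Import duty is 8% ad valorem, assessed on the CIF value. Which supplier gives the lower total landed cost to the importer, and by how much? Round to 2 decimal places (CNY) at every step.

Supplier A (CIF):
The CIF price already equals the CIF value: 29238.97
Import duty = 29238.97 × 8% = 2339.12
Buyer bears (A): 792.38 + 158.74 + 2129.30 = 3080.42
Landed cost (A) = invoice 29238.97 + 3080.42 + duty 2339.12 = 34658.51
Supplier B (EXW):
CIF value = EXW price + inland to port + export clearance + origin terminal + freight + insurance = 15619.42 + 1470.68 + 269.26 + 939.84 + 8929.84 + 514.05 = 27743.09
Import duty = 27743.09 × 8% = 2219.45
Buyer bears (B): 1470.68 + 269.26 + 939.84 + 8929.84 + 514.05 + 792.38 + 158.74 + 2129.30 = 15204.09
Landed cost (B) = invoice 15619.42 + 15204.09 + duty 2219.45 = 33042.96
Difference = |34658.51 − 33042.96| = 1615.55

Supplier B is cheaper by CNY 1615.55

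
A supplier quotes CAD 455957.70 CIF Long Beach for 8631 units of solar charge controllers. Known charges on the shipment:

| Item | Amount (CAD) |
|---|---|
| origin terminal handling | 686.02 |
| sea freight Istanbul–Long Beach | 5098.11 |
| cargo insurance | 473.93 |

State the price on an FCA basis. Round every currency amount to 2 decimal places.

FCA price: CAD 449699.64

From CIF to FCA, the seller no longer bears: origin terminal, freight, insurance.
FCA price = 455957.70 − 686.02 − 5098.11 − 473.93 = 449699.64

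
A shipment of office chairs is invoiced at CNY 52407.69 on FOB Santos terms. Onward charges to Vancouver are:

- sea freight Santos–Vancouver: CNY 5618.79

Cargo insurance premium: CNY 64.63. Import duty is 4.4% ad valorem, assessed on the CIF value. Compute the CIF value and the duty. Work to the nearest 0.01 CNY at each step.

CIF = FOB price + freight + insurance
CIF = 52407.69 + 5618.79 + 64.63 = 58091.11
Import duty = 58091.11 × 4.4% = 2556.01

CIF value: CNY 58091.11; import duty: CNY 2556.01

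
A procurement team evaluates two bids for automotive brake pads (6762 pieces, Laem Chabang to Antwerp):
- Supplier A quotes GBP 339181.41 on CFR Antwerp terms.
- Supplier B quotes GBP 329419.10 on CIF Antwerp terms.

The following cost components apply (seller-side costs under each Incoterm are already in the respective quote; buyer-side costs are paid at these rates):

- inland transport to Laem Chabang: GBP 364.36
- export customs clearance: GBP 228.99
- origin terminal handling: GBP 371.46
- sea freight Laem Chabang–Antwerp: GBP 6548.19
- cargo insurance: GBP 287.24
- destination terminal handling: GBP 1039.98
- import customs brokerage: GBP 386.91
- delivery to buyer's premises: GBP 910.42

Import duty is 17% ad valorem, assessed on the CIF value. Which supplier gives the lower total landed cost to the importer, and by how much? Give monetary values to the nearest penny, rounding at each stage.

Supplier B is cheaper by GBP 11757.97

Supplier A (CFR):
CIF value = CFR price + insurance = 339181.41 + 287.24 = 339468.65
Import duty = 339468.65 × 17% = 57709.67
Buyer bears (A): 287.24 + 1039.98 + 386.91 + 910.42 = 2624.55
Landed cost (A) = invoice 339181.41 + 2624.55 + duty 57709.67 = 399515.63
Supplier B (CIF):
The CIF price already equals the CIF value: 329419.10
Import duty = 329419.10 × 17% = 56001.25
Buyer bears (B): 1039.98 + 386.91 + 910.42 = 2337.31
Landed cost (B) = invoice 329419.10 + 2337.31 + duty 56001.25 = 387757.66
Difference = |399515.63 − 387757.66| = 11757.97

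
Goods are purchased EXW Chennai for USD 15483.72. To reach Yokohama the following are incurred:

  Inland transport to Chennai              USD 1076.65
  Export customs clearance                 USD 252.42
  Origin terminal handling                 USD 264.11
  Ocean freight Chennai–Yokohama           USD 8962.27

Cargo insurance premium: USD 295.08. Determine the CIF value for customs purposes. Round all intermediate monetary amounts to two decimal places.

CIF = EXW price + pre-shipment costs + freight + insurance
CIF = 15483.72 + 1076.65 + 252.42 + 264.11 + 8962.27 + 295.08 = 26334.25

CIF value: USD 26334.25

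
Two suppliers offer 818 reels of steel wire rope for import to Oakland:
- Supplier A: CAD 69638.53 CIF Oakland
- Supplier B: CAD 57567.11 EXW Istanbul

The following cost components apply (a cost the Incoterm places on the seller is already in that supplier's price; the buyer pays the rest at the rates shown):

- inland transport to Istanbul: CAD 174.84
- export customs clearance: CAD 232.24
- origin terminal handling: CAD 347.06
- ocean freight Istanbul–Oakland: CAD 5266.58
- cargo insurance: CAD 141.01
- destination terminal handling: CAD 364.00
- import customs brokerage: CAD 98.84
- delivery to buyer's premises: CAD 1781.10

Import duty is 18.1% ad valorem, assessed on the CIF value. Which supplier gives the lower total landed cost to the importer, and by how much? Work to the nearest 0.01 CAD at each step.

Supplier A (CIF):
The CIF price already equals the CIF value: 69638.53
Import duty = 69638.53 × 18.1% = 12604.57
Buyer bears (A): 364.00 + 98.84 + 1781.10 = 2243.94
Landed cost (A) = invoice 69638.53 + 2243.94 + duty 12604.57 = 84487.04
Supplier B (EXW):
CIF value = EXW price + inland to port + export clearance + origin terminal + freight + insurance = 57567.11 + 174.84 + 232.24 + 347.06 + 5266.58 + 141.01 = 63728.84
Import duty = 63728.84 × 18.1% = 11534.92
Buyer bears (B): 174.84 + 232.24 + 347.06 + 5266.58 + 141.01 + 364.00 + 98.84 + 1781.10 = 8405.67
Landed cost (B) = invoice 57567.11 + 8405.67 + duty 11534.92 = 77507.70
Difference = |84487.04 − 77507.70| = 6979.34

Supplier B is cheaper by CAD 6979.34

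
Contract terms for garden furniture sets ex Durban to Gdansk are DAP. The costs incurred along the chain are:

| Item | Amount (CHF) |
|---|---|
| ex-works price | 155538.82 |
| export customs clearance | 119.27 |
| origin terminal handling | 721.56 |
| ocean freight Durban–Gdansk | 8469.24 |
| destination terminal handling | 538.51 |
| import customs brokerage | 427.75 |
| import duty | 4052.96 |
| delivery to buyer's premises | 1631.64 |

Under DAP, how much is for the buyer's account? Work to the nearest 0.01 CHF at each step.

DAP: the seller bears all costs to the named destination except import duty and clearance.
Seller's account: goods 155538.82 + export clearance 119.27 + origin terminal 721.56 + freight 8469.24 + destination terminal 538.51 + delivery 1631.64 = 167019.04
Buyer's account: brokerage 427.75 + duty 4052.96 = 4480.71

Buyer's account: CHF 4480.71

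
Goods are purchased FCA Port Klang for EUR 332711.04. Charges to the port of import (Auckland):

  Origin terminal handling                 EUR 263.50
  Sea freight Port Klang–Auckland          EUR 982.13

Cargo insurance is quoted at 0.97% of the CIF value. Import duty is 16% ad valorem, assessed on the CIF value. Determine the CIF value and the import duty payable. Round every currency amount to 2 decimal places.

CIF value: EUR 337227.78; import duty: EUR 53956.44

Let C be the CIF value. C = FCA price + pre-shipment costs + freight + 0.97% × C
C − 0.97% × C = 332711.04 + 263.50 + 982.13
0.9903 × C = 333956.67
C = 333956.67 / 0.9903 = 337227.78
Insurance premium = 0.97% × 337227.78 = 3271.11
Import duty = 337227.78 × 16% = 53956.44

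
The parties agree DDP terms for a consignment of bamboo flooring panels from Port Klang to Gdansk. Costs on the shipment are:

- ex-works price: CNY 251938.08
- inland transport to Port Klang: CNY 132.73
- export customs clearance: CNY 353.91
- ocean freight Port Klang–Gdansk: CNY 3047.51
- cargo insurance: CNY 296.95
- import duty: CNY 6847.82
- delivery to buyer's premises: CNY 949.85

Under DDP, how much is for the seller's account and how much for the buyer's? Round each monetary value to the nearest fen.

Seller: CNY 263566.85; buyer: CNY 0.00

DDP: the seller bears all costs including import duty.
Seller's account: goods 251938.08 + inland to port 132.73 + export clearance 353.91 + freight 3047.51 + insurance 296.95 + duty 6847.82 + delivery 949.85 = 263566.85
Buyer's account: 0.00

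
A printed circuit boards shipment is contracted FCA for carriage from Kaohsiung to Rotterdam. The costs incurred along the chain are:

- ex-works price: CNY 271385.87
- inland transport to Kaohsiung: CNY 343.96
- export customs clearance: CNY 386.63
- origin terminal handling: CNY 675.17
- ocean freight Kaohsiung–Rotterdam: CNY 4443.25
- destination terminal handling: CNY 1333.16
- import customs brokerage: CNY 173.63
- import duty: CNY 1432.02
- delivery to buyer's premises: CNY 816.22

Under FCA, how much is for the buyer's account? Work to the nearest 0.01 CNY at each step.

FCA: the seller delivers export-cleared goods to the carrier; the buyer bears costs from that point.
Seller's account: goods 271385.87 + inland to port 343.96 + export clearance 386.63 = 272116.46
Buyer's account: origin terminal 675.17 + freight 4443.25 + destination terminal 1333.16 + brokerage 173.63 + duty 1432.02 + delivery 816.22 = 8873.45

Buyer's account: CNY 8873.45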